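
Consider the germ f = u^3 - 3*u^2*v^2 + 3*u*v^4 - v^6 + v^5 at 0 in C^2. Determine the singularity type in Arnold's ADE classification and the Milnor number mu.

The Hessian of f at 0 has rank 0. Corank 2; j^3 = u^3 is a perfect cube, so E-series; the 5-jet and mu = 8 give E_8.

Type E8, Milnor number mu = 8.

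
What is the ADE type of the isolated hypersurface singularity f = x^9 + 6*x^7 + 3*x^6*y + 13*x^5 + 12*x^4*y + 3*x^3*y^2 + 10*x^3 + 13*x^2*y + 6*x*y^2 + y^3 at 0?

D_{4}

The Hessian of f at 0 has rank 0. Corank 2; j^3 = (2*x + y)*(5*x^2 + 4*x*y + y^2) splits into three distinct lines over C (the quadratic factor has nonzero discriminant), so D_4.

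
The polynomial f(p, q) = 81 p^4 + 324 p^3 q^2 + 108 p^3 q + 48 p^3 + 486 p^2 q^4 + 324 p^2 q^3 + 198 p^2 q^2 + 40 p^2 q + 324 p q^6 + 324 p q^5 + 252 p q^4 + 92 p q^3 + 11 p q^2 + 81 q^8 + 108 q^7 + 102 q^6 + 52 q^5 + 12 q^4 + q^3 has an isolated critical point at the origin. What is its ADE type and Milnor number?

The Hessian of f at 0 has rank 0. Corank 2; j^3 = (3*p + q)*(4*p + q)^2 has shape L^2 M (L != M), so D-series; mu = 5 gives D_5.

Type D_{5}, Milnor number mu = 5.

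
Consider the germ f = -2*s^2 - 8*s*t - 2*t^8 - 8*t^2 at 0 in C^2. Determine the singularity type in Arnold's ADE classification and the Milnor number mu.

Type A_7, Milnor number mu = 7.

The Hessian of f at 0 has rank 1. Corank 1: A-series; mu = 7 gives A_7.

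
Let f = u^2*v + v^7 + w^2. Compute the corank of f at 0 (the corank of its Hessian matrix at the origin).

Hessian at 0 has rank 1.

2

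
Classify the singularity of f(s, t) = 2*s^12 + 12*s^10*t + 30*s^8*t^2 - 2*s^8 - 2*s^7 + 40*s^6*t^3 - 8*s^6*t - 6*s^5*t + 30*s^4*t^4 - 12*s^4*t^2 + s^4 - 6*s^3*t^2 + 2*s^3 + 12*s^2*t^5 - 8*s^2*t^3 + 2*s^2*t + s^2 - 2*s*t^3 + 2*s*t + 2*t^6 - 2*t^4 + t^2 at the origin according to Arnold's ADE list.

A5

The Hessian of f at 0 has rank 1. Corank 1: A-series; mu = 5 gives A_5.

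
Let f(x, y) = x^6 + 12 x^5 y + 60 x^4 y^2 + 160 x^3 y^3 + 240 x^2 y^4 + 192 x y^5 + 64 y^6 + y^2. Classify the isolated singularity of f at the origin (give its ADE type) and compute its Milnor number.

The Hessian of f at 0 has rank 1. Corank 1: A-series; mu = 5 gives A_5.

Type A_5, Milnor number mu = 5.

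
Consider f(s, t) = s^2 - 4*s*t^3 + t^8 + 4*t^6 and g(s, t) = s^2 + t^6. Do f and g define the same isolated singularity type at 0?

The Hessian of f at 0 is [[2, 0], [0, 0]] with rank 1, so corank 1. A Groebner basis of the Jacobian ideal J(f) in C{s,t} is {s^3, s^2*t, -s/2 + t^3}; counting standard monomials gives mu = 7. Corank 1: A-series; mu = 7 gives A_7. The Hessian of g at 0 is [[2, 0], [0, 0]] with rank 1, so corank 1. A Groebner basis of the Jacobian ideal J(g) in C{s,t} is {t^5, s}; counting standard monomials gives mu = 5. Corank 1: A-series; mu = 5 gives A_5. f is A_7 but g is A_5, hence not right-equivalent.

No.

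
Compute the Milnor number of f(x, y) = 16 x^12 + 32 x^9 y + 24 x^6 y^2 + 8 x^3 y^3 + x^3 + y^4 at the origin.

The Hessian of f at 0 has rank 0. Corank 2; j^3 = x^3 is a perfect cube, so E-series; the 4-jet and mu = 6 give E_6.

6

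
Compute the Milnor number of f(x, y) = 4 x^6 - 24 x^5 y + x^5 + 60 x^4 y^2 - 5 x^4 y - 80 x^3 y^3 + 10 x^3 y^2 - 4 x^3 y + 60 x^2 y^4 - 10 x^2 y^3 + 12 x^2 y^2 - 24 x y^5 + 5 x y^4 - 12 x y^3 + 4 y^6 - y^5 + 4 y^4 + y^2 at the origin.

4

The Hessian of f at 0 has rank 1. Corank 1: A-series; mu = 4 gives A_4.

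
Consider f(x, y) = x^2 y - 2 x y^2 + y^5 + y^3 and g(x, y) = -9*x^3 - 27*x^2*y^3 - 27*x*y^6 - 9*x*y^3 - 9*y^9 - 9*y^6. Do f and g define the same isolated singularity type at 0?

No.

The Hessian of f at 0 is [[0, 0], [0, 0]] with rank 0, so corank 2. A Groebner basis of the Jacobian ideal J(f) in C{x,y} is {x^2/5 + y^4 - y^2/5, x^3 - y^3, x*y - y^2}; counting standard monomials gives mu = 6. Corank 2; j^3 = y*(x - y)^2 has shape L^2 M (L != M), so D-series; mu = 6 gives D_6. The Hessian of g at 0 is [[0, 0], [0, 0]] with rank 0, so corank 2. A Groebner basis of the Jacobian ideal J(g) in C{x,y} is {x^3, x*y^2, 3*x^2 + y^3}; counting standard monomials gives mu = 7. Corank 2; j^3 = -9*x^3 is a perfect cube, so E-series; the 4-jet and mu = 7 give E_7. f is D_6 but g is E_7, hence not right-equivalent.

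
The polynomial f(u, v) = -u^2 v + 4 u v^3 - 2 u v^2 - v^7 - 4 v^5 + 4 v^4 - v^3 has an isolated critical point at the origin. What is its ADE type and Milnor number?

Type D8, Milnor number mu = 8.

The Hessian of f at 0 is [[0, 0], [0, 0]] with rank 0, so corank 2. A Groebner basis of the Jacobian ideal J(f) in C{u,v} is {u^2*v^2 + u^2*v + 4*u^2/7 + 5*u*v^2/14 + 23*u*v/28 + v^2/4, u^3 + 3*u^2*v + 8*u^2/7 + 5*u*v^2/7 + 23*u*v/14 + v^2/2, -u*v/2 + v^3 - v^2/2}; counting standard monomials gives mu = 8. Corank 2; j^3 = -v*(u + v)^2 has shape L^2 M (L != M), so D-series; mu = 8 gives D_8.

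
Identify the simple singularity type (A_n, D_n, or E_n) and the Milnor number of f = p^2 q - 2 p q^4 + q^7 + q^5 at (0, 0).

The Hessian of f at 0 has rank 0. Corank 2; j^3 = p^2*q has shape L^2 M (L != M), so D-series; mu = 6 gives D_6.

Type D_{6}, Milnor number mu = 6.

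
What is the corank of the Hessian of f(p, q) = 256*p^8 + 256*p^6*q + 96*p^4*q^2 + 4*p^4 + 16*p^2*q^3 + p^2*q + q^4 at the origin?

2

The Hessian at 0 is [[0, 0], [0, 0]] of rank 0; hence corank 2.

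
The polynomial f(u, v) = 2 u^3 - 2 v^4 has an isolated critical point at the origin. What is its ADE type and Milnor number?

Type E6, Milnor number mu = 6.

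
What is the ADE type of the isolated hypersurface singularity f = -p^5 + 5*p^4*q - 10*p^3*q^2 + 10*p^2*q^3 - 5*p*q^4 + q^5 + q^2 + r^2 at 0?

A_{4}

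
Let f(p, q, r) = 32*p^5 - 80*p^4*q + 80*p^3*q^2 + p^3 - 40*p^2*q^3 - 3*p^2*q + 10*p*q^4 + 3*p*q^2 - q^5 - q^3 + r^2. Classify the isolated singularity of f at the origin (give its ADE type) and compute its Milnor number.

The Hessian of f at 0 has rank 1. Corank 2; j^3 = (p - q)^3 is a perfect cube, so E-series; the 5-jet and mu = 8 give E_8.

Type E_8, Milnor number mu = 8.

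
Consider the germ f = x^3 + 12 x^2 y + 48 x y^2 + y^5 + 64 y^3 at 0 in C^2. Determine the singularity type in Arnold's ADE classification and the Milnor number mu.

The Hessian of f at 0 has rank 0. Corank 2; j^3 = (x + 4*y)^3 is a perfect cube, so E-series; the 5-jet and mu = 8 give E_8.

Type E_{8}, Milnor number mu = 8.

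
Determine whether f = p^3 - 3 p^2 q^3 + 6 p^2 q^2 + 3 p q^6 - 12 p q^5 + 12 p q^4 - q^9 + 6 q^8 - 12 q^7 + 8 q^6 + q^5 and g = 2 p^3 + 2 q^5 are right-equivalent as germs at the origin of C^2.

Yes.

The Hessian of f at 0 has rank 0. Corank 2; j^3 = p^3 is a perfect cube, so E-series; the 5-jet and mu = 8 give E_8. The Hessian of g at 0 has rank 0. Corank 2; j^3 = 2*p^3 is a perfect cube, so E-series; the 5-jet and mu = 8 give E_8. Both have type E_8, hence right-equivalent.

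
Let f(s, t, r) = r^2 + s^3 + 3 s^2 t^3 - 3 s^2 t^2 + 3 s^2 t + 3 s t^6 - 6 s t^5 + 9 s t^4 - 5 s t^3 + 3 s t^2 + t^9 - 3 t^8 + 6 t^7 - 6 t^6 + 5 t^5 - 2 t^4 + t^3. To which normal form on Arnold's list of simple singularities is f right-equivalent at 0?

E_{7}

The Hessian of f at 0 has rank 1. Corank 2; j^3 = (s + t)^3 is a perfect cube, so E-series; the 4-jet and mu = 7 give E_7.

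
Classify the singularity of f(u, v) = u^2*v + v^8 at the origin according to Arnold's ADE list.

The Hessian of f at 0 has rank 0. Corank 2; j^3 = u^2*v has shape L^2 M (L != M), so D-series; mu = 9 gives D_9.

D_{9}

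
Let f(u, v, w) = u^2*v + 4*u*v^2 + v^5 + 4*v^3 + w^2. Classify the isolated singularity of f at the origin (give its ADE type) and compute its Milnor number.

Type D_6, Milnor number mu = 6.

The Hessian of f at 0 has rank 1. Corank 2; j^3 = v*(u + 2*v)^2 has shape L^2 M (L != M), so D-series; mu = 6 gives D_6.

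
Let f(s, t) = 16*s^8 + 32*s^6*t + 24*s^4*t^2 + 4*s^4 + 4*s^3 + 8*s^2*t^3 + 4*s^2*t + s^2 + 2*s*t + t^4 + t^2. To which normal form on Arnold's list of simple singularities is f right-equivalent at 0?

The Hessian of f at 0 has rank 1. Corank 1: A-series; mu = 3 gives A_3.

A_{3}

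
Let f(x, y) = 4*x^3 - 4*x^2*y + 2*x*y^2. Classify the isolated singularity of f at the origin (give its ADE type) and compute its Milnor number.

Type D_4, Milnor number mu = 4.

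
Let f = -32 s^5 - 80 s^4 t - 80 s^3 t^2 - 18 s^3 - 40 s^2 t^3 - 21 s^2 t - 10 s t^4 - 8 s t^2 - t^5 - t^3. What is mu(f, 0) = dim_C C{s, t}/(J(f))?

The Hessian of f at 0 is [[0, 0], [0, 0]] with rank 0, so corank 2. A Groebner basis of the Jacobian ideal J(f) in C{s,t} is {-243*s*t/10 + t^4 - 81*t^2/10, s*t^2 + t^3/3, s^2 + 5*s*t/6 + t^2/6}; counting standard monomials gives mu = 6. Corank 2; j^3 = -(2*s + t)*(3*s + t)^2 has shape L^2 M (L != M), so D-series; mu = 6 gives D_6.

6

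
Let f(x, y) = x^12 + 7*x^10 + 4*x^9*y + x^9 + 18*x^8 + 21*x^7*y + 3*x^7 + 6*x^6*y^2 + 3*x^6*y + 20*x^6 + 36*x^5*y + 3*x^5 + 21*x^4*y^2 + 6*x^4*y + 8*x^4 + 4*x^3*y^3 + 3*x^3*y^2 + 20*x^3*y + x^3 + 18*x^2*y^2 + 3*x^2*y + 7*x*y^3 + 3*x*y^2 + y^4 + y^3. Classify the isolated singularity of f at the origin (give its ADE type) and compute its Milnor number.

The Hessian of f at 0 has rank 0. Corank 2; j^3 = (x + y)^3 is a perfect cube, so E-series; the 4-jet and mu = 7 give E_7.

Type E7, Milnor number mu = 7.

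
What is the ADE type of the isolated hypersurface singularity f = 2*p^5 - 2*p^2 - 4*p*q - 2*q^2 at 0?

A_4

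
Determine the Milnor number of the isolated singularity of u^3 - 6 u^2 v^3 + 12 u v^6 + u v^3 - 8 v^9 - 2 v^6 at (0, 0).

7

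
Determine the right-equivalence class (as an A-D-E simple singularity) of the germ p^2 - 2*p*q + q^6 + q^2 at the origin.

A_{5}

The Hessian of f at 0 has rank 1. Corank 1: A-series; mu = 5 gives A_5.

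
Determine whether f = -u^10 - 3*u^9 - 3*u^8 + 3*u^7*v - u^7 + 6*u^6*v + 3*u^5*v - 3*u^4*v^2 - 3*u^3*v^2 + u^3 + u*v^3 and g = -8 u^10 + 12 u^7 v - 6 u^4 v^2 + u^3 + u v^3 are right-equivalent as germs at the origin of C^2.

Yes.

The Hessian of f at 0 is [[0, 0], [0, 0]] with rank 0, so corank 2. A Groebner basis of the Jacobian ideal J(f) in C{u,v} is {u^3, u*v^2, 3*u^2 + v^3}; counting standard monomials gives mu = 7. Corank 2; j^3 = u^3 is a perfect cube, so E-series; the 4-jet and mu = 7 give E_7. The Hessian of g at 0 is [[0, 0], [0, 0]] with rank 0, so corank 2. A Groebner basis of the Jacobian ideal J(g) in C{u,v} is {u^3, u*v^2, 3*u^2 + v^3}; counting standard monomials gives mu = 7. Corank 2; j^3 = u^3 is a perfect cube, so E-series; the 4-jet and mu = 7 give E_7. Both have type E_7, hence right-equivalent.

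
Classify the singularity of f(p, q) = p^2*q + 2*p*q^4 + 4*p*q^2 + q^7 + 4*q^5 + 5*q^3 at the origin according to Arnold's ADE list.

D4

The Hessian of f at 0 has rank 0. Corank 2; j^3 = q*(p^2 + 4*p*q + 5*q^2) splits into three distinct lines over C (the quadratic factor has nonzero discriminant), so D_4.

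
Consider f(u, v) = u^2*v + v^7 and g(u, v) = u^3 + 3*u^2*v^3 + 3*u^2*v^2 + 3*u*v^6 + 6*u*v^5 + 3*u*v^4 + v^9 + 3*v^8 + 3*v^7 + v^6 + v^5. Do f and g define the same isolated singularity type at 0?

No.

The Hessian of f at 0 has rank 0. Corank 2; j^3 = u^2*v has shape L^2 M (L != M), so D-series; mu = 8 gives D_8. The Hessian of g at 0 has rank 0. Corank 2; j^3 = u^3 is a perfect cube, so E-series; the 5-jet and mu = 8 give E_8. f is D_8 but g is E_8, hence not right-equivalent.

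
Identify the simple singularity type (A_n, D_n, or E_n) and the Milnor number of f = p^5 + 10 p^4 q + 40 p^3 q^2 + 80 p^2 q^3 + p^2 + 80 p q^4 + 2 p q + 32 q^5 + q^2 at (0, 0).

The Hessian of f at 0 has rank 1. Corank 1: A-series; mu = 4 gives A_4.

Type A_{4}, Milnor number mu = 4.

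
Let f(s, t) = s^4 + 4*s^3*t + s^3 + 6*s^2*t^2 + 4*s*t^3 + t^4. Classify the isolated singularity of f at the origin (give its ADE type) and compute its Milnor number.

The Hessian of f at 0 has rank 0. Corank 2; j^3 = s^3 is a perfect cube, so E-series; the 4-jet and mu = 6 give E_6.

Type E6, Milnor number mu = 6.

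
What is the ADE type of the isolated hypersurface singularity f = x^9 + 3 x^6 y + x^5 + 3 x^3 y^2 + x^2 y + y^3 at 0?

D4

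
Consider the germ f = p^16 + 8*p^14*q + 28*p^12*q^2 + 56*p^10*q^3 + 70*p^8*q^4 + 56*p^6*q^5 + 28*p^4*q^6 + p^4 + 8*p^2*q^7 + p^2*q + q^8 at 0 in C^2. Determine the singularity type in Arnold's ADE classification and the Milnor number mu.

Type D_9, Milnor number mu = 9.

The Hessian of f at 0 is [[0, 0], [0, 0]] with rank 0, so corank 2. A Groebner basis of the Jacobian ideal J(f) in C{p,q} is {p^2/8 + q^7, p^3, p*q}; counting standard monomials gives mu = 9. Corank 2; j^3 = p^2*q has shape L^2 M (L != M), so D-series; mu = 9 gives D_9.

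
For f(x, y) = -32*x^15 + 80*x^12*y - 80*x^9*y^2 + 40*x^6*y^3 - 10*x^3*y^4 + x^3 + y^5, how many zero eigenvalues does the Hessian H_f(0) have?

2

The Hessian at 0 is [[0, 0], [0, 0]] of rank 0; hence corank 2.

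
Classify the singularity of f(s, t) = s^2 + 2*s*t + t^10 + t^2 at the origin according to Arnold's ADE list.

A9

The Hessian of f at 0 is [[2, 2], [2, 2]] with rank 1, so corank 1. A Groebner basis of the Jacobian ideal J(f) in C{s,t} is {t^9, s + t}; counting standard monomials gives mu = 9. Corank 1: A-series; mu = 9 gives A_9.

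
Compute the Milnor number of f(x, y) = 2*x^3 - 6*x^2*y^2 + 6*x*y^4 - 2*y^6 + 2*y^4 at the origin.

6

The Hessian of f at 0 has rank 0. Corank 2; j^3 = 2*x^3 is a perfect cube, so E-series; the 4-jet and mu = 6 give E_6.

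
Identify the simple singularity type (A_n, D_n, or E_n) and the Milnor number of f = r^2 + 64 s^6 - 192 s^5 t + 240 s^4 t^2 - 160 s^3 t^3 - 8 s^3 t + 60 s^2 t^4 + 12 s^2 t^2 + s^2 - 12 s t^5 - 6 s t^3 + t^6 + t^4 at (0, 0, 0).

Type A_{3}, Milnor number mu = 3.

The Hessian of f at 0 is [[2, 0, 0], [0, 0, 0], [0, 0, 2]] with rank 2, so corank 1. A Groebner basis of the Jacobian ideal J(f) in C{s,t,r} is {t^3, s, r}; counting standard monomials gives mu = 3. Corank 1: A-series; mu = 3 gives A_3.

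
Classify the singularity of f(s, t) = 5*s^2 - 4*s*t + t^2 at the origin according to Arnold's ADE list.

The Hessian of f at 0 has rank 2. Corank 0: nondegenerate Morse point, so A_1.

A_{1}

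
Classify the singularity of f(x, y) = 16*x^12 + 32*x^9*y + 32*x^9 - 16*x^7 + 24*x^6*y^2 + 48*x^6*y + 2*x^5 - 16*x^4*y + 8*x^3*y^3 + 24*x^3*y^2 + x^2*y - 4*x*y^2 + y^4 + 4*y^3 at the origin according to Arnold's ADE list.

D_{5}

The Hessian of f at 0 has rank 0. Corank 2; j^3 = y*(x - 2*y)^2 has shape L^2 M (L != M), so D-series; mu = 5 gives D_5.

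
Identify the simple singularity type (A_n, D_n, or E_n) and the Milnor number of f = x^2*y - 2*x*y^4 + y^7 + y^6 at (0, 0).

The Hessian of f at 0 is [[0, 0], [0, 0]] with rank 0, so corank 2. A Groebner basis of the Jacobian ideal J(f) in C{x,y} is {-x*y + y^4, x^3, x^2*y, x^2/6 + x*y^2}; counting standard monomials gives mu = 7. Corank 2; j^3 = x^2*y has shape L^2 M (L != M), so D-series; mu = 7 gives D_7.

Type D7, Milnor number mu = 7.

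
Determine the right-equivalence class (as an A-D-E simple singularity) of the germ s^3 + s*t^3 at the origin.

The Hessian of f at 0 has rank 0. Corank 2; j^3 = s^3 is a perfect cube, so E-series; the 4-jet and mu = 7 give E_7.

E_7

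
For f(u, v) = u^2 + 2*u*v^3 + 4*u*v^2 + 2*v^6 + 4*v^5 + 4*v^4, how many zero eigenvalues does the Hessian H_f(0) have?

Hessian at 0 has rank 1.

1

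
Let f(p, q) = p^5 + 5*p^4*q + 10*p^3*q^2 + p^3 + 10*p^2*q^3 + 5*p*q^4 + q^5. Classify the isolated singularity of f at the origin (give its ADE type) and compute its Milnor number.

The Hessian of f at 0 has rank 0. Corank 2; j^3 = p^3 is a perfect cube, so E-series; the 5-jet and mu = 8 give E_8.

Type E8, Milnor number mu = 8.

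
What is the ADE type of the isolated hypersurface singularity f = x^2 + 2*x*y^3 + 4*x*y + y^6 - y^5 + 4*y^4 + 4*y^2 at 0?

A4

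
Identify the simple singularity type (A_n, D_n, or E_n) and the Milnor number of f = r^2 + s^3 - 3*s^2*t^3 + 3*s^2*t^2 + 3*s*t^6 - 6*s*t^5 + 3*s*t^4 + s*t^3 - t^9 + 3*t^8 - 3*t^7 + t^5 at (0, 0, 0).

The Hessian of f at 0 has rank 1. Corank 2; j^3 = s^3 is a perfect cube, so E-series; the 4-jet and mu = 7 give E_7.

Type E_7, Milnor number mu = 7.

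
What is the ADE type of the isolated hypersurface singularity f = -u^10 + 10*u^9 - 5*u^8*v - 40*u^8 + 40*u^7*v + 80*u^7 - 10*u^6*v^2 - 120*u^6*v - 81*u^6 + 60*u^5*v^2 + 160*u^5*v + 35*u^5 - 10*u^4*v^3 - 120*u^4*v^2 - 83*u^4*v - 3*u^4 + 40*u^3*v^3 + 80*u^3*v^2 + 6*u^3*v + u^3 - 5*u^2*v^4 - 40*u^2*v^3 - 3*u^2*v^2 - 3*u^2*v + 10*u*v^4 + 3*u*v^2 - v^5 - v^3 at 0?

The Hessian of f at 0 is [[0, 0], [0, 0]] with rank 0, so corank 2. A Groebner basis of the Jacobian ideal J(f) in C{u,v} is {7*u^2/12 + u*v^3 - 7*u*v^2/6 - 7*u*v/6 + 7*v^3/6 + 7*v^2/12, 2*u^2/3 - 4*u*v^2/3 - 4*u*v/3 + v^4 + 4*v^3/3 + 2*v^2/3, u^3 - u^2/2 - 2*u*v^2 + u*v + v^3 - v^2/2, u^2*v - u^2/6 - 5*u*v^2/3 + u*v/3 + 2*v^3/3 - v^2/6}; counting standard monomials gives mu = 8. Corank 2; j^3 = (u - v)^3 is a perfect cube, so E-series; the 5-jet and mu = 8 give E_8.

E_{8}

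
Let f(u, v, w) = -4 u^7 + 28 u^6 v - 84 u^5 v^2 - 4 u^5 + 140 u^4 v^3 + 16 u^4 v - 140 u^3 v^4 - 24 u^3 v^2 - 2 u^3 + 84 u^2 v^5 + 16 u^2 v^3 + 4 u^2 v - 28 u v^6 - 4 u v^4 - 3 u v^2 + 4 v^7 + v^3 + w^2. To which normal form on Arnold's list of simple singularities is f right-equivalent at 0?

D4

The Hessian of f at 0 has rank 1. Corank 2; j^3 = -(u - v)*(2*u^2 - 2*u*v + v^2) splits into three distinct lines over C (the quadratic factor has nonzero discriminant), so D_4.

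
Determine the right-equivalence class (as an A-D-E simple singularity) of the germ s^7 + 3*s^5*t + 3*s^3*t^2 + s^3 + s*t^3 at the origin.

E_7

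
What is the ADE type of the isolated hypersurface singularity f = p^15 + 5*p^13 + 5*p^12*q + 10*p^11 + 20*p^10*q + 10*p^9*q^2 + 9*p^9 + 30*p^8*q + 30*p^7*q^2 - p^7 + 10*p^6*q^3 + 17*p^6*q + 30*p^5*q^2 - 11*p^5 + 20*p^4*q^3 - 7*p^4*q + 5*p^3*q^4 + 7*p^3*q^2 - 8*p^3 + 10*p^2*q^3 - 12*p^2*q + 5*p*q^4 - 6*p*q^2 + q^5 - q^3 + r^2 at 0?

E_8

The Hessian of f at 0 has rank 1. Corank 2; j^3 = -(2*p + q)^3 is a perfect cube, so E-series; the 5-jet and mu = 8 give E_8.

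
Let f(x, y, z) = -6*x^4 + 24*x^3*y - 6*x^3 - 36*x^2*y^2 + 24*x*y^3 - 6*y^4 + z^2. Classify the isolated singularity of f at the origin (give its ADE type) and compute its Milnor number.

Type E_6, Milnor number mu = 6.

The Hessian of f at 0 has rank 1. Corank 2; j^3 = -6*x^3 is a perfect cube, so E-series; the 4-jet and mu = 6 give E_6.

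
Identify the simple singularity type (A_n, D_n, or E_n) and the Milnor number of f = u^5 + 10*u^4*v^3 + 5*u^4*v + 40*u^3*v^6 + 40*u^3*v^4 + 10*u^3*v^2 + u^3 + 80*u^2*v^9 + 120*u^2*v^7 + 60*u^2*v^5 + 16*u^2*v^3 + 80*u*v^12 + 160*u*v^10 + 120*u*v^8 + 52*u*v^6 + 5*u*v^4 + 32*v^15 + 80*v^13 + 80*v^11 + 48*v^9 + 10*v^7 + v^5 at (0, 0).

Type E8, Milnor number mu = 8.

The Hessian of f at 0 has rank 0. Corank 2; j^3 = u^3 is a perfect cube, so E-series; the 5-jet and mu = 8 give E_8.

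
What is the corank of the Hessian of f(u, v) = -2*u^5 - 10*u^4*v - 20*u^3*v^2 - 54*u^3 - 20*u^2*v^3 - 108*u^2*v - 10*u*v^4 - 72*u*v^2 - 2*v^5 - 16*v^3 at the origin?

The Hessian at 0 is [[0, 0], [0, 0]] of rank 0; hence corank 2.

2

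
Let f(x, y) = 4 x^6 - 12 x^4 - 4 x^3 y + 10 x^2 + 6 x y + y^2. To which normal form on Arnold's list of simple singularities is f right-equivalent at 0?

A_{1}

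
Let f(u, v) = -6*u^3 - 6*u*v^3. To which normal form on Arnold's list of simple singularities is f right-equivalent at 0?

E_7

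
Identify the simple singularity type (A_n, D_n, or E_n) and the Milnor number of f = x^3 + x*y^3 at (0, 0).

The Hessian of f at 0 has rank 0. Corank 2; j^3 = x^3 is a perfect cube, so E-series; the 4-jet and mu = 7 give E_7.

Type E_7, Milnor number mu = 7.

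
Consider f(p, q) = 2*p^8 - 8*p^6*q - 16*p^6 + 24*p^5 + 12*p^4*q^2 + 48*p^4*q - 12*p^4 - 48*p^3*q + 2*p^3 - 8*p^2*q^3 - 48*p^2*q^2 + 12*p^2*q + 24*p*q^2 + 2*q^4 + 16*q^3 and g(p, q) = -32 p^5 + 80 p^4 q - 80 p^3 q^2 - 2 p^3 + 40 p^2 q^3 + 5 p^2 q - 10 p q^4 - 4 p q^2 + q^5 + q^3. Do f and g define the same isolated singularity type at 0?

No.

The Hessian of f at 0 has rank 0. Corank 2; j^3 = 2*(p + 2*q)^3 is a perfect cube, so E-series; the 4-jet and mu = 6 give E_6. The Hessian of g at 0 has rank 0. Corank 2; j^3 = -(p - q)^2*(2*p - q) has shape L^2 M (L != M), so D-series; mu = 6 gives D_6. f is E_6 but g is D_6, hence not right-equivalent.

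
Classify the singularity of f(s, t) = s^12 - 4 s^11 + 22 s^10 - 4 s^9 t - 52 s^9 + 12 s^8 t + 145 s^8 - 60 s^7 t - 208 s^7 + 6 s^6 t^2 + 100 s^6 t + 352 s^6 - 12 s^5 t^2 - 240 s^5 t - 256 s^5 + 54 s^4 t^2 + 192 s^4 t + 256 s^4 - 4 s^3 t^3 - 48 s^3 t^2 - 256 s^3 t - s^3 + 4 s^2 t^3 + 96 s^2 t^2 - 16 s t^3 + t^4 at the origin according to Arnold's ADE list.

E_6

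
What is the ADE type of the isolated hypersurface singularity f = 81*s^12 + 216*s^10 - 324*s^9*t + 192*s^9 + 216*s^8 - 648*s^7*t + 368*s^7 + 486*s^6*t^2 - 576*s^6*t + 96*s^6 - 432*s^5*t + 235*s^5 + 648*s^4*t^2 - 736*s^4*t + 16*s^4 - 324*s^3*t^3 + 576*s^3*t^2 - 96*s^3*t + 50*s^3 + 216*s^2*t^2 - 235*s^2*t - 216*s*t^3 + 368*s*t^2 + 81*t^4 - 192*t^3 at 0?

The Hessian of f at 0 has rank 0. Corank 2; j^3 = (2*s - 3*t)*(5*s - 8*t)^2 has shape L^2 M (L != M), so D-series; mu = 5 gives D_5.

D5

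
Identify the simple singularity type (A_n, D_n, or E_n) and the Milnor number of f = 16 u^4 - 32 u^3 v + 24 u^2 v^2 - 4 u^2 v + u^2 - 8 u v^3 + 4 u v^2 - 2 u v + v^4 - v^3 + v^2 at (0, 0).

The Hessian of f at 0 is [[2, -2], [-2, 2]] with rank 1, so corank 1. A Groebner basis of the Jacobian ideal J(f) in C{u,v} is {v^2, u - v}; counting standard monomials gives mu = 2. Corank 1: A-series; mu = 2 gives A_2.

Type A_{2}, Milnor number mu = 2.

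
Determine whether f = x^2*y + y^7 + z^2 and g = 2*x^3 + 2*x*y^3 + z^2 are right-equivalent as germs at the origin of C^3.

No.

The Hessian of f at 0 has rank 1. Corank 2; j^3 = x^2*y has shape L^2 M (L != M), so D-series; mu = 8 gives D_8. The Hessian of g at 0 has rank 1. Corank 2; j^3 = 2*x^3 is a perfect cube, so E-series; the 4-jet and mu = 7 give E_7. f is D_8 but g is E_7, hence not right-equivalent.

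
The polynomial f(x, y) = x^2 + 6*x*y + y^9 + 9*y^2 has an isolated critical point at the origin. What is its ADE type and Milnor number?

Type A8, Milnor number mu = 8.

The Hessian of f at 0 has rank 1. Corank 1: A-series; mu = 8 gives A_8.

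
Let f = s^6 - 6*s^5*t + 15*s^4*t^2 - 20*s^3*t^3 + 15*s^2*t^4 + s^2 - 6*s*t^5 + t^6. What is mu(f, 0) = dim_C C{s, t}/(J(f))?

The Hessian of f at 0 has rank 1. Corank 1: A-series; mu = 5 gives A_5.

5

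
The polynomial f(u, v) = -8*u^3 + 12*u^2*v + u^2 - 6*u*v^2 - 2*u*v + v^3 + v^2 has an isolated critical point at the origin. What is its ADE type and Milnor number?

Type A2, Milnor number mu = 2.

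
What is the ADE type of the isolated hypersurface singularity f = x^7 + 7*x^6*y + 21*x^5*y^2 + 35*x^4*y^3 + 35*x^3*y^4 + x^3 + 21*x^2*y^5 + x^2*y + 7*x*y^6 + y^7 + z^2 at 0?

D_{8}

The Hessian of f at 0 is [[0, 0, 0], [0, 0, 0], [0, 0, 2]] with rank 1, so corank 2. A Groebner basis of the Jacobian ideal J(f) in C{x,y,z} is {-x*y/7 + y^6, x*y^2, x^2 + x*y, z}; counting standard monomials gives mu = 8. Corank 2; j^3 = x^2*(x + y) has shape L^2 M (L != M), so D-series; mu = 8 gives D_8.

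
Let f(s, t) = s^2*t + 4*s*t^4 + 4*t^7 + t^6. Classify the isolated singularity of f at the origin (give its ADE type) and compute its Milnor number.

The Hessian of f at 0 has rank 0. Corank 2; j^3 = s^2*t has shape L^2 M (L != M), so D-series; mu = 7 gives D_7.

Type D_{7}, Milnor number mu = 7.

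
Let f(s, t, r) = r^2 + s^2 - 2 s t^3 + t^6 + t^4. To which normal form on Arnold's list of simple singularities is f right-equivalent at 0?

The Hessian of f at 0 has rank 2. Corank 1: A-series; mu = 3 gives A_3.

A_3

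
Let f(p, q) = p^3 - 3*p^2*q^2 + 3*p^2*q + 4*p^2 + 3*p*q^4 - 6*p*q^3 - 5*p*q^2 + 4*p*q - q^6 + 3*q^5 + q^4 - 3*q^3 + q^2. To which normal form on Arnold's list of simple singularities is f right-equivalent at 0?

A_{2}

The Hessian of f at 0 has rank 1. Corank 1: A-series; mu = 2 gives A_2.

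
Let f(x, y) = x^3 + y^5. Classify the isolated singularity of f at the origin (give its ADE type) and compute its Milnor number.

Type E_{8}, Milnor number mu = 8.

The Hessian of f at 0 is [[0, 0], [0, 0]] with rank 0, so corank 2. A Groebner basis of the Jacobian ideal J(f) in C{x,y} is {y^4, x^2}; counting standard monomials gives mu = 8. Corank 2; j^3 = x^3 is a perfect cube, so E-series; the 5-jet and mu = 8 give E_8.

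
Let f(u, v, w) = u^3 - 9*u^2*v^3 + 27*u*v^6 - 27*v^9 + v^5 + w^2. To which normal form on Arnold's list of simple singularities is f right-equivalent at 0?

E_{8}

The Hessian of f at 0 is [[0, 0, 0], [0, 0, 0], [0, 0, 2]] with rank 1, so corank 2. A Groebner basis of the Jacobian ideal J(f) in C{u,v,w} is {-u^2/6 + u*v^3, v^4, u^3, u^2*v, w}; counting standard monomials gives mu = 8. Corank 2; j^3 = u^3 is a perfect cube, so E-series; the 5-jet and mu = 8 give E_8.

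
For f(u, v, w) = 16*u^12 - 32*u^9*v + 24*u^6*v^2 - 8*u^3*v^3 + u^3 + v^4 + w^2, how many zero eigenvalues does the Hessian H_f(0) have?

2

Hessian at 0 has rank 1.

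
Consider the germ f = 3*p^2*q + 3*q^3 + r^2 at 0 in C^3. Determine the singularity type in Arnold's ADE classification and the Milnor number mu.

The Hessian of f at 0 is [[0, 0, 0], [0, 0, 0], [0, 0, 2]] with rank 1, so corank 2. A Groebner basis of the Jacobian ideal J(f) in C{p,q,r} is {q^3, p^2 + 3*q^2, p*q, r}; counting standard monomials gives mu = 4. Corank 2; j^3 = 3*q*(p^2 + q^2) splits into three distinct lines over C (the quadratic factor has nonzero discriminant), so D_4.

Type D_4, Milnor number mu = 4.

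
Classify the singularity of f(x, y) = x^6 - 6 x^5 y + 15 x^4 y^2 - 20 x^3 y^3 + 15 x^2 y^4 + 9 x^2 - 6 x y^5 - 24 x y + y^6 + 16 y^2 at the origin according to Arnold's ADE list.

The Hessian of f at 0 is [[18, -24], [-24, 32]] with rank 1, so corank 1. A Groebner basis of the Jacobian ideal J(f) in C{x,y} is {y^5, x - 4*y/3}; counting standard monomials gives mu = 5. Corank 1: A-series; mu = 5 gives A_5.

A5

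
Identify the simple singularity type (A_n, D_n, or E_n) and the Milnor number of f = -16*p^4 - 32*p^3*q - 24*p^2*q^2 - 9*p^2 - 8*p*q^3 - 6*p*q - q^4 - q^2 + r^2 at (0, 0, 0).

Type A3, Milnor number mu = 3.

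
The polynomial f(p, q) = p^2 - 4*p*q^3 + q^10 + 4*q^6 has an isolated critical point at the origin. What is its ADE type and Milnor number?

Type A9, Milnor number mu = 9.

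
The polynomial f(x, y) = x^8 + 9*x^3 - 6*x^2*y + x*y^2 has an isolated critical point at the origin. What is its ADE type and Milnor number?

Type D_9, Milnor number mu = 9.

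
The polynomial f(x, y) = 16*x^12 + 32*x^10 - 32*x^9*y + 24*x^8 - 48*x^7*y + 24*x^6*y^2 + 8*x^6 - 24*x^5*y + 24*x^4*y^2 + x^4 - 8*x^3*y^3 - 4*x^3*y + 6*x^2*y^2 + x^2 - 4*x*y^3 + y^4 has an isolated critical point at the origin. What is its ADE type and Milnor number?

Type A_{3}, Milnor number mu = 3.

The Hessian of f at 0 has rank 1. Corank 1: A-series; mu = 3 gives A_3.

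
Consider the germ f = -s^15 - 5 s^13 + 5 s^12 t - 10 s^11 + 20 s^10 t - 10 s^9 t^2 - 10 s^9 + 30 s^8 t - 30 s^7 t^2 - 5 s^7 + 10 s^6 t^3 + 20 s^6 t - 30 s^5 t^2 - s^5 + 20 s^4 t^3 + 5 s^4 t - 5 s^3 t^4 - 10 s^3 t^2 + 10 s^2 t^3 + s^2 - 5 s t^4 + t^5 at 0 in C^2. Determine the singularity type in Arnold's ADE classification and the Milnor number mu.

Type A_{4}, Milnor number mu = 4.

The Hessian of f at 0 has rank 1. Corank 1: A-series; mu = 4 gives A_4.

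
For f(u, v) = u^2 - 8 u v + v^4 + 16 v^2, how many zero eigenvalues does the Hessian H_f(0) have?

1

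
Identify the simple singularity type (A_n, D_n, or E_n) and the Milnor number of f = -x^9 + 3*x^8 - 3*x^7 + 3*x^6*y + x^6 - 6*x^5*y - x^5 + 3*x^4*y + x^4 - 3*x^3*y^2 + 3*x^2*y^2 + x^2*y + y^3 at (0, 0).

The Hessian of f at 0 is [[0, 0], [0, 0]] with rank 0, so corank 2. A Groebner basis of the Jacobian ideal J(f) in C{x,y} is {y^3, x^2 + 3*y^2, x*y}; counting standard monomials gives mu = 4. Corank 2; j^3 = y*(x^2 + y^2) splits into three distinct lines over C (the quadratic factor has nonzero discriminant), so D_4.

Type D_4, Milnor number mu = 4.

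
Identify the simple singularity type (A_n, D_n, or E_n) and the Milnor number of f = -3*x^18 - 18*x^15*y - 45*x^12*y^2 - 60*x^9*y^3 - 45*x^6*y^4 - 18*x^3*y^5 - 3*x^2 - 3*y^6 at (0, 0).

The Hessian of f at 0 has rank 1. Corank 1: A-series; mu = 5 gives A_5.

Type A_{5}, Milnor number mu = 5.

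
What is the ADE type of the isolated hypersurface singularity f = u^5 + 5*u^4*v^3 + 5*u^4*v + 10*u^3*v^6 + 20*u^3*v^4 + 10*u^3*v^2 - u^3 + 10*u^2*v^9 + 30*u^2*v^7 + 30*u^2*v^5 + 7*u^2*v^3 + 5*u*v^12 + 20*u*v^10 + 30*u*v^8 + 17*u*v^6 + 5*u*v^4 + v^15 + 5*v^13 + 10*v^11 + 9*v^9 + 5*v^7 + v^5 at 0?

The Hessian of f at 0 has rank 0. Corank 2; j^3 = -u^3 is a perfect cube, so E-series; the 5-jet and mu = 8 give E_8.

E8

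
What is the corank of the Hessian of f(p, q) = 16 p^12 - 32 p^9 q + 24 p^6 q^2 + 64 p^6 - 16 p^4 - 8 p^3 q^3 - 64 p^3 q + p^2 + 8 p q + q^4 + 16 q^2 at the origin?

1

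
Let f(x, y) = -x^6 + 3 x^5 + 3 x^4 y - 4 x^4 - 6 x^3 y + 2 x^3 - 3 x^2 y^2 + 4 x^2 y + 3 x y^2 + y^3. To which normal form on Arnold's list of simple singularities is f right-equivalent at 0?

The Hessian of f at 0 is [[0, 0], [0, 0]] with rank 0, so corank 2. A Groebner basis of the Jacobian ideal J(f) in C{x,y} is {y^3, x^2 - 3*y^2/2, x*y + 3*y^2/2}; counting standard monomials gives mu = 4. Corank 2; j^3 = (x + y)*(2*x^2 + 2*x*y + y^2) splits into three distinct lines over C (the quadratic factor has nonzero discriminant), so D_4.

D_{4}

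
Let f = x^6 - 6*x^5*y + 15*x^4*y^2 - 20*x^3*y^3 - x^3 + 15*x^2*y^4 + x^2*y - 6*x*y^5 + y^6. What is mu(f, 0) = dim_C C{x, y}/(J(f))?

7

The Hessian of f at 0 is [[0, 0], [0, 0]] with rank 0, so corank 2. A Groebner basis of the Jacobian ideal J(f) in C{x,y} is {x*y/6 + y^5, x*y^2, x^2 - x*y}; counting standard monomials gives mu = 7. Corank 2; j^3 = -x^2*(x - y) has shape L^2 M (L != M), so D-series; mu = 7 gives D_7.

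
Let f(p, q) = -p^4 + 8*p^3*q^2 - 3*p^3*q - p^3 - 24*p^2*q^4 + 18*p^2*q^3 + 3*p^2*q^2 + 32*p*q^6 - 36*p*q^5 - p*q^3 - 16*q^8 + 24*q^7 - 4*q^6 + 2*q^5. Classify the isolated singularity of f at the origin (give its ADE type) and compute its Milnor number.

Type E_{7}, Milnor number mu = 7.

The Hessian of f at 0 has rank 0. Corank 2; j^3 = -p^3 is a perfect cube, so E-series; the 4-jet and mu = 7 give E_7.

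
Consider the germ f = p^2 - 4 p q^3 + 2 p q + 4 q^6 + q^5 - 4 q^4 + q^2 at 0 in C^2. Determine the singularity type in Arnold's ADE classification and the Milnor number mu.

Type A_{4}, Milnor number mu = 4.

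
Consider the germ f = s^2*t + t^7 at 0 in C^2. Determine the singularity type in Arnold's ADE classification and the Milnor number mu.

Type D_{8}, Milnor number mu = 8.

The Hessian of f at 0 has rank 0. Corank 2; j^3 = s^2*t has shape L^2 M (L != M), so D-series; mu = 8 gives D_8.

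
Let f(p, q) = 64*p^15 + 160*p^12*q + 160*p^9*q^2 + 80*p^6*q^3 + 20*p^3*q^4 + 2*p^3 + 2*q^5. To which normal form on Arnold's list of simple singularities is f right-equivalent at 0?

The Hessian of f at 0 has rank 0. Corank 2; j^3 = 2*p^3 is a perfect cube, so E-series; the 5-jet and mu = 8 give E_8.

E_8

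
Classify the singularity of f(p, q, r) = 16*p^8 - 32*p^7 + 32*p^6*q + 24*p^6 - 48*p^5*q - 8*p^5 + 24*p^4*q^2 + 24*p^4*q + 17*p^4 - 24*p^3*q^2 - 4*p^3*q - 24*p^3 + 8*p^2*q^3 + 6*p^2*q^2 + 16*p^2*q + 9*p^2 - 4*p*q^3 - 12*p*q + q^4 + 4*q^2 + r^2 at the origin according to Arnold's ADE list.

A_{3}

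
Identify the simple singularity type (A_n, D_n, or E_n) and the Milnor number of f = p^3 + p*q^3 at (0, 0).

Type E7, Milnor number mu = 7.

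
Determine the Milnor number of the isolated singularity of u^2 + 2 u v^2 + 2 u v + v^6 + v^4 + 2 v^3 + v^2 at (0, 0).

5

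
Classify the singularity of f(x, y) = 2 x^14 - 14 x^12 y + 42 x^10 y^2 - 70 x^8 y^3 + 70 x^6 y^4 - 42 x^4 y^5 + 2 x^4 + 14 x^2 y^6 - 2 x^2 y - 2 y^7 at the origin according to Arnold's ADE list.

D_{8}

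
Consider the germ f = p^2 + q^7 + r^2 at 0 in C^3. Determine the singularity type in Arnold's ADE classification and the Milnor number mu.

Type A6, Milnor number mu = 6.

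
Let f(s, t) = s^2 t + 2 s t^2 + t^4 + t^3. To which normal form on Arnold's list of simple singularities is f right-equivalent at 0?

D_5

The Hessian of f at 0 has rank 0. Corank 2; j^3 = t*(s + t)^2 has shape L^2 M (L != M), so D-series; mu = 5 gives D_5.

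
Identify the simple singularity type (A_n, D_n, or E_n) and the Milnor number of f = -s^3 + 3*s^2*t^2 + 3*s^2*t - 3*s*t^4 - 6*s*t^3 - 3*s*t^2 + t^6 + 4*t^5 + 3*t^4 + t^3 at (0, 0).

Type E_{8}, Milnor number mu = 8.

The Hessian of f at 0 has rank 0. Corank 2; j^3 = -(s - t)^3 is a perfect cube, so E-series; the 5-jet and mu = 8 give E_8.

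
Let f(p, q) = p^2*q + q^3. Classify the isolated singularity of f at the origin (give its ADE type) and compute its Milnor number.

The Hessian of f at 0 has rank 0. Corank 2; j^3 = q*(p^2 + q^2) splits into three distinct lines over C (the quadratic factor has nonzero discriminant), so D_4.

Type D4, Milnor number mu = 4.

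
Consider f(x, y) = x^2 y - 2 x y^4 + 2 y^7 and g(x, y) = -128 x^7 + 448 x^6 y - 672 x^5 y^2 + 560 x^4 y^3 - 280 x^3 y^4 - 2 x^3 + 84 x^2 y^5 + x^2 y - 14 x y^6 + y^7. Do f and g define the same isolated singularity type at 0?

The Hessian of f at 0 has rank 0. Corank 2; j^3 = x^2*y has shape L^2 M (L != M), so D-series; mu = 8 gives D_8. The Hessian of g at 0 has rank 0. Corank 2; j^3 = -x^2*(2*x - y) has shape L^2 M (L != M), so D-series; mu = 8 gives D_8. Both have type D_8, hence right-equivalent.

Yes.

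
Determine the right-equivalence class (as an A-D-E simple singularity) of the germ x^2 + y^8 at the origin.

A_{7}

The Hessian of f at 0 has rank 1. Corank 1: A-series; mu = 7 gives A_7.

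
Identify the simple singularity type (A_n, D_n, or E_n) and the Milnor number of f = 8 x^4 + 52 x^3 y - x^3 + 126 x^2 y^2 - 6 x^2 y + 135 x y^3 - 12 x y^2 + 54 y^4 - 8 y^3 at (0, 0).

The Hessian of f at 0 has rank 0. Corank 2; j^3 = -(x + 2*y)^3 is a perfect cube, so E-series; the 4-jet and mu = 7 give E_7.

Type E7, Milnor number mu = 7.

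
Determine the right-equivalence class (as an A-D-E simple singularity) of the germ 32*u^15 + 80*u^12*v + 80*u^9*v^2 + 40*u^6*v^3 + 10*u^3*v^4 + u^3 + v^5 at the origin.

The Hessian of f at 0 is [[0, 0], [0, 0]] with rank 0, so corank 2. A Groebner basis of the Jacobian ideal J(f) in C{u,v} is {v^4, u^2}; counting standard monomials gives mu = 8. Corank 2; j^3 = u^3 is a perfect cube, so E-series; the 5-jet and mu = 8 give E_8.

E8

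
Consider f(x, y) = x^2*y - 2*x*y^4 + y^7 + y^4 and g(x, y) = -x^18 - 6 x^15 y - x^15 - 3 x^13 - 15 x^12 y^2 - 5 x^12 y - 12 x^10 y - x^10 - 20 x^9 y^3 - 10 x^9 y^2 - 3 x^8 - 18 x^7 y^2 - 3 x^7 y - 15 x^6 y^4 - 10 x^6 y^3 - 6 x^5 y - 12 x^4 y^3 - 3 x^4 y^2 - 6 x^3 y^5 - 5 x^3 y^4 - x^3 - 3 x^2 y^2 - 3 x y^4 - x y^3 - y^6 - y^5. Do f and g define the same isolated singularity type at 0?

The Hessian of f at 0 is [[0, 0], [0, 0]] with rank 0, so corank 2. A Groebner basis of the Jacobian ideal J(f) in C{x,y} is {x^3, x^2/4 + y^3, x*y}; counting standard monomials gives mu = 5. Corank 2; j^3 = x^2*y has shape L^2 M (L != M), so D-series; mu = 5 gives D_5. The Hessian of g at 0 is [[0, 0], [0, 0]] with rank 0, so corank 2. A Groebner basis of the Jacobian ideal J(g) in C{x,y} is {-x^2 + y^4 - y^3/3, x^3, x^2*y + x^2/3 + y^3/9, x^2 + x*y^2 + y^3/3}; counting standard monomials gives mu = 7. Corank 2; j^3 = -x^3 is a perfect cube, so E-series; the 4-jet and mu = 7 give E_7. f is D_5 but g is E_7, hence not right-equivalent.

No.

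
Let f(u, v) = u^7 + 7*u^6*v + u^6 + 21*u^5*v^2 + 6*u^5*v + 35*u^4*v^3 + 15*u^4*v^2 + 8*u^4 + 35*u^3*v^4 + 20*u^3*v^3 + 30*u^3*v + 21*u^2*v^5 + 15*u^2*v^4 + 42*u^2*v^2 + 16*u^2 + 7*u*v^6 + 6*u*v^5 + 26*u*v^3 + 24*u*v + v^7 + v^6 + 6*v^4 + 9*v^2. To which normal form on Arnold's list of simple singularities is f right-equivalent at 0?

The Hessian of f at 0 has rank 1. Corank 1: A-series; mu = 6 gives A_6.

A6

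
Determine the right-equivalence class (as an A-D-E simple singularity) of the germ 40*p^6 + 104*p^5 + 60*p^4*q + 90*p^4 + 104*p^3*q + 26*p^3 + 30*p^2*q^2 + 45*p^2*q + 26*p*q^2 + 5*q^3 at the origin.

The Hessian of f at 0 has rank 0. Corank 2; j^3 = (2*p + q)*(13*p^2 + 16*p*q + 5*q^2) splits into three distinct lines over C (the quadratic factor has nonzero discriminant), so D_4.

D4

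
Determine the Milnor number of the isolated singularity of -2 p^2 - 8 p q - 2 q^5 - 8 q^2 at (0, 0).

The Hessian of f at 0 is [[-4, -8], [-8, -16]] with rank 1, so corank 1. A Groebner basis of the Jacobian ideal J(f) in C{p,q} is {q^4, p + 2*q}; counting standard monomials gives mu = 4. Corank 1: A-series; mu = 4 gives A_4.

4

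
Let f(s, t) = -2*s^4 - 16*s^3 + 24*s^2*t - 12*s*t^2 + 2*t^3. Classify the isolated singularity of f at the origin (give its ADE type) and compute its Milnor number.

The Hessian of f at 0 has rank 0. Corank 2; j^3 = -2*(2*s - t)^3 is a perfect cube, so E-series; the 4-jet and mu = 6 give E_6.

Type E_{6}, Milnor number mu = 6.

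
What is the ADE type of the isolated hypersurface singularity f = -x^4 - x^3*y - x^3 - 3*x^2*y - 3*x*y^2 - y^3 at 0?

E_{7}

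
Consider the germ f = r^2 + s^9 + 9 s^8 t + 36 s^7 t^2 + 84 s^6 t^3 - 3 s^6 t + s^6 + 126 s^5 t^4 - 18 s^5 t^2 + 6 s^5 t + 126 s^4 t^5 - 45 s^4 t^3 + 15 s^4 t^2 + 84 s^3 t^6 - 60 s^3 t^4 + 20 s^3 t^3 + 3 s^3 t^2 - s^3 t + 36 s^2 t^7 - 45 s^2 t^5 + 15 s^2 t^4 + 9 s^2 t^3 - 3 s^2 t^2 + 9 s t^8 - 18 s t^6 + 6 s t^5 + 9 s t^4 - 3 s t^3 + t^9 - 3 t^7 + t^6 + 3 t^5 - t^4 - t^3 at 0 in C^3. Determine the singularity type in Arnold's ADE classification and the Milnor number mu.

Type E7, Milnor number mu = 7.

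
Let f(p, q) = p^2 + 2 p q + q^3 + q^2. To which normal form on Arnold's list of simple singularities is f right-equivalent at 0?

A2

The Hessian of f at 0 has rank 1. Corank 1: A-series; mu = 2 gives A_2.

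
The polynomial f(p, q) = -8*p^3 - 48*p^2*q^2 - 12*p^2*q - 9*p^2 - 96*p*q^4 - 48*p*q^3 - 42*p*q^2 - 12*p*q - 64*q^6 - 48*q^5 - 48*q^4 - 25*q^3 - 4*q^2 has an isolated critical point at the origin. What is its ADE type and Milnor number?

The Hessian of f at 0 has rank 1. Corank 1: A-series; mu = 2 gives A_2.

Type A2, Milnor number mu = 2.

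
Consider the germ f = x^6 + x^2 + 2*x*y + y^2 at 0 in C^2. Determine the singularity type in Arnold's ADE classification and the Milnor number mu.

Type A_5, Milnor number mu = 5.

The Hessian of f at 0 has rank 1. Corank 1: A-series; mu = 5 gives A_5.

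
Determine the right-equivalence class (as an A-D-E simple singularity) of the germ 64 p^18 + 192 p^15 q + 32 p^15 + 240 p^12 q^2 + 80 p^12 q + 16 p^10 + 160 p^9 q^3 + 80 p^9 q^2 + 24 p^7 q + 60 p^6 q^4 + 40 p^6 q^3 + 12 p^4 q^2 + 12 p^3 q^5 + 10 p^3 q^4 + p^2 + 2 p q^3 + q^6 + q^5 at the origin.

A_4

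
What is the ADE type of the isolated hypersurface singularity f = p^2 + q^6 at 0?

The Hessian of f at 0 has rank 1. Corank 1: A-series; mu = 5 gives A_5.

A_5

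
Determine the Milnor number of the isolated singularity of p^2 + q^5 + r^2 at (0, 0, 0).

The Hessian of f at 0 has rank 2. Corank 1: A-series; mu = 4 gives A_4.

4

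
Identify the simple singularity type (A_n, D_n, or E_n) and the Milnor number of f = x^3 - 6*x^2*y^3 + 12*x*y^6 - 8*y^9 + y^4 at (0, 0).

The Hessian of f at 0 has rank 0. Corank 2; j^3 = x^3 is a perfect cube, so E-series; the 4-jet and mu = 6 give E_6.

Type E6, Milnor number mu = 6.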